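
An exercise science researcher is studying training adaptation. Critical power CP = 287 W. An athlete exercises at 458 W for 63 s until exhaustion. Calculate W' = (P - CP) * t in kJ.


P - CP = 458 - 287 = 171 W
W' = 171 * 63 = 10773 J
= 10773 / 1000 = 10.773 kJ

10.773 kJ


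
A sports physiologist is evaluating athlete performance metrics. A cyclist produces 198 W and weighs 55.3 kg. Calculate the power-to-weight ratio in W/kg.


P/W = power / mass
= 198 / 55.3
= 3.58 W/kg

3.58 W/kg


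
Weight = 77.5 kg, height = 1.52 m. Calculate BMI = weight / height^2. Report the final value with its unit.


height^2 = 1.52^2 = 2.3104
BMI = 77.5 / 2.3104 = 33.54 kg/m^2

33.54 kg/m^2


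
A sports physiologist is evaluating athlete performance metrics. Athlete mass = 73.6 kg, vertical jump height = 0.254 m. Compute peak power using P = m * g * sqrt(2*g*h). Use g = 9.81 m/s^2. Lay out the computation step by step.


sqrt(2 * 9.81 * 0.254) = sqrt(4.98348) = 2.232371 m/s
P = 73.6 * 9.81 * 2.232371
= 1611.81 W

1611.81 W


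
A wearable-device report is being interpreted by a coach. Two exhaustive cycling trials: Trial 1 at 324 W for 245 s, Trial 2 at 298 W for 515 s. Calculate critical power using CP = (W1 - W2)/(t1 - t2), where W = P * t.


W1 = 324 * 245 = 79380 J
W2 = 298 * 515 = 153470 J
CP = (79380 - 153470) / (245 - 515)
= -74090 / -270
= 274.41 W

274.41 W


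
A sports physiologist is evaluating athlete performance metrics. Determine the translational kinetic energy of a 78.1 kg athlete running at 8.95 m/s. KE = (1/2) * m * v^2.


KE = 0.5 * m * v^2
= 0.5 * 78.1 * 8.95^2
= 0.5 * 78.1 * 80.1025
= 3128.0 J

3128.0 J


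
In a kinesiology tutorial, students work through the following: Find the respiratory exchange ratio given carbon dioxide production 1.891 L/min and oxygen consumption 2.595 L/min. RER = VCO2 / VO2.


VCO2 = 1.891 L/min
VO2 = 2.595 L/min
RER = 1.891 / 2.595 = 0.7287

0.7287


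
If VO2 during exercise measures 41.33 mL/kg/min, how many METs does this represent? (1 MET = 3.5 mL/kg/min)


METs = VO2 / 3.5 = 41.33 / 3.5 = 11.81

11.81 METs


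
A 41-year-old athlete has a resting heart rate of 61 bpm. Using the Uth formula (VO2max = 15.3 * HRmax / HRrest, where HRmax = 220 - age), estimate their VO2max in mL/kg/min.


HRmax = 220 - 41 = 179 bpm
Ratio = HRmax / HRrest = 179 / 61 = 2.9344
VO2max = 15.3 * 2.9344 = 44.9 mL/kg/min

44.9 mL/kg/min


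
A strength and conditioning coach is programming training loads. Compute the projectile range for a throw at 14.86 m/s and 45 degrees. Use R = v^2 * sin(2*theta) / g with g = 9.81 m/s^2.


Two times the angle = 90 degrees
sin(90) = 1.0
R = 220.8196 * 1.0 / 9.81 = 22.51 m

22.51 m


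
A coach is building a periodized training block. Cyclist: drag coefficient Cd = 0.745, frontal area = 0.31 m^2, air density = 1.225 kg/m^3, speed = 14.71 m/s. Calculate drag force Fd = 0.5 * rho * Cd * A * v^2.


v^2 = 14.71^2 = 216.3841
Fd = 0.5 * 1.225 * 0.745 * 0.31 * 216.3841
= 30.609 N

30.609 N


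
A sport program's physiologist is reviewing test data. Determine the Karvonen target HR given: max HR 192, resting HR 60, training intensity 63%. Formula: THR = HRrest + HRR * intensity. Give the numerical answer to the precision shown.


HRR = HRmax - HRrest = 192 - 60 = 132
THR = 60 + 132 * 0.63
= 143.16 bpm

143.16 bpm


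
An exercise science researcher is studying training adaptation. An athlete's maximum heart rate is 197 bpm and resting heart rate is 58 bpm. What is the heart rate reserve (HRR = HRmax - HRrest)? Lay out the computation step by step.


HRR = HRmax - HRrest
= 197 - 58
= 139 bpm

139 bpm


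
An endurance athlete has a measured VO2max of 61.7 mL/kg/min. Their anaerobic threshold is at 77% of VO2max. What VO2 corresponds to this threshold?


Anaerobic threshold VO2 = VO2max * 77%
= 61.7 * 0.77
= 47.51 mL/kg/min

47.51 mL/kg/min


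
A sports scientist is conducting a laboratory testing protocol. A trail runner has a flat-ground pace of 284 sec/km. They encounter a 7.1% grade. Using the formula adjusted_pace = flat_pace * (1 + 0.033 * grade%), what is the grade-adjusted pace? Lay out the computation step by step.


Grade factor = 1 + 0.033 * 7.1 = 1.2343
Adjusted = 284 * 1.2343 = 350.54 sec/km

350.54 s/km


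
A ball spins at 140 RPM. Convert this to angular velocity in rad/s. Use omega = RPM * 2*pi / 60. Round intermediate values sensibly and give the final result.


omega = 140 * 2 * pi / 60
= 140 * 6.28318531 / 60
= 879.646 / 60
= 14.661 rad/s

14.661 rad/s


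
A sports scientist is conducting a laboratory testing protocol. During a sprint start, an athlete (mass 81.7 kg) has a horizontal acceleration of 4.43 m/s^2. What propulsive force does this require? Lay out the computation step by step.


Propulsive force = mass * acceleration
= 81.7 kg * 4.43 m/s^2
= 361.93 N

361.93 N


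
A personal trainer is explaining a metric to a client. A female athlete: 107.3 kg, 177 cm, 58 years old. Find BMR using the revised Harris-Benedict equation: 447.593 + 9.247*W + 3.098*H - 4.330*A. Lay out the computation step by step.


Intercept = 447.593
Weight contribution = 9.247 * 107.3 = 992.2031
Height contribution = 3.098 * 177 = 548.346
Age contribution = 4.33 * 58 = 251.14
BMR = 447.593 + 992.2031 + 548.346 - 251.14
= 1737.0 kcal/day

1737.0 kcal/day


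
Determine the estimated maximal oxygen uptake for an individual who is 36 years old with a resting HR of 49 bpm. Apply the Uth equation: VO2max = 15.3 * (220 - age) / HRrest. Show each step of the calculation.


HRmax = 220 - 36 = 184
VO2max = 15.3 * (184 / 49)
= 15.3 * 3.7551
= 57.45 mL/kg/min

57.45 mL/kg/min


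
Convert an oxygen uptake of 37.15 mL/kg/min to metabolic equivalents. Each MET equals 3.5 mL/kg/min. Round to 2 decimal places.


One MET = 3.5 mL/kg/min
Number of METs = 37.15 / 3.5
= 10.61 METs

10.61 METs


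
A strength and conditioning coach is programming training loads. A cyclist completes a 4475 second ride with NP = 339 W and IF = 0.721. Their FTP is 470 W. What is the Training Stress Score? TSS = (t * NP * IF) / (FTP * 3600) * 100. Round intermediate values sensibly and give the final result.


t * NP * IF = 4475 * 339 * 0.721 = 1093775.025
FTP * 3600 = 1692000
TSS = (1093775.025 / 1692000) * 100 = 64.64

64.64 TSS


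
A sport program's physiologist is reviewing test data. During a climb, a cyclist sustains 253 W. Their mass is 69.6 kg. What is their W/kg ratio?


Power-to-weight = 253 W / 69.6 kg
= 3.635 W/kg

3.635 W/kg


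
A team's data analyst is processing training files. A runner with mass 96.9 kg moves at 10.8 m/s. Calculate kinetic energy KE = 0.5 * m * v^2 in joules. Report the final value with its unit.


v^2 = 10.8^2 = 116.64
KE = 0.5 * 96.9 * 116.64
= 5651.21 J

5651.21 J


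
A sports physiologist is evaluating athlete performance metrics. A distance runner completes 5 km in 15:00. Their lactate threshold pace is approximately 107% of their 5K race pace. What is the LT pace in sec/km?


Convert to seconds: 15 min 0 s = 900 s
Pace per km = 900 / 5 = 180.0 s/km
LT pace = 180.0 * 1.07 = 192.6 s/km

192.6 s/km


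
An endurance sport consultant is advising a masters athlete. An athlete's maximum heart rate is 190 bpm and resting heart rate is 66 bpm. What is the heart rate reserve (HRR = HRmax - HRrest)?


HRR = HRmax - HRrest
= 190 - 66
= 124 bpm

124 bpm


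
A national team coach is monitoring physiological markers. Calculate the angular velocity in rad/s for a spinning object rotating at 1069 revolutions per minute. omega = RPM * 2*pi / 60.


omega = RPM * 2*pi / 60
= 1069 * 6.28318531 / 60
= 111.945 rad/s

111.945 rad/s


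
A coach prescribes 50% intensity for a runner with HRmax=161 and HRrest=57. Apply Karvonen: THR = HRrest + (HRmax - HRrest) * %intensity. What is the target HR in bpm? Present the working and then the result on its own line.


Heart rate reserve = 161 - 57 = 104
Intensity fraction = 50 / 100 = 0.5
THR = 57 + 104 * 0.5 = 109.0 bpm

109.0 bpm


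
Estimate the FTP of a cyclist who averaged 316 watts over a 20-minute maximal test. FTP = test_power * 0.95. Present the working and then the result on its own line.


FTP = 316 * 0.95 = 300.2 W

300.2 W


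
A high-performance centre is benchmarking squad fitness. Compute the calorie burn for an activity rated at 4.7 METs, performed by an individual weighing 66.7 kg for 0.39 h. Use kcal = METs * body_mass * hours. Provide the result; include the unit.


Product of METs and mass = 4.7 * 66.7 = 313.49
Total kcal = 313.49 * 0.39 = 122.26 kcal

122.26 kcal


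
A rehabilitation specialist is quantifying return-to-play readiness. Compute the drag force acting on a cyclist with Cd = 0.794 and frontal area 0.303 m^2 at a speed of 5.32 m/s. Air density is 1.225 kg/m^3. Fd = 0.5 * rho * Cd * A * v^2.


Step 1: v^2 = 28.3024
Step 2: Fd = 0.5 * 1.225 * 0.794 * 0.303 * 28.3024
= 4.171 N

4.171 N


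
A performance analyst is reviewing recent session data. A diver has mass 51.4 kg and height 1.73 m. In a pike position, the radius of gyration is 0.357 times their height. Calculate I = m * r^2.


r = 0.357 * 1.73 = 0.61761 m
I = m * r^2 = 51.4 * 0.381442 = 19.606 kg*m^2

19.606 kg*m^2


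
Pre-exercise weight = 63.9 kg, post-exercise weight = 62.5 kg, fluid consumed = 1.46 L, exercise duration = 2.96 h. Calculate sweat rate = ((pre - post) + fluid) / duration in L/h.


Weight loss = 63.9 - 62.5 = 1.4 kg (approx L)
Total sweat = 1.4 + 1.46 = 2.86 L
Sweat rate = 2.86 / 2.96 = 0.966 L/h

0.966 L/h


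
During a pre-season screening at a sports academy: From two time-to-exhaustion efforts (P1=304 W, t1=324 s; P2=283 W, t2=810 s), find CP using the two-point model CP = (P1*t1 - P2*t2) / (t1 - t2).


Work in trial 1 = 98496 J
Work in trial 2 = 229230 J
Delta work = -130734 J
Delta time = -486 s
CP = -130734 / -486 = 269.0 W

269.0 W


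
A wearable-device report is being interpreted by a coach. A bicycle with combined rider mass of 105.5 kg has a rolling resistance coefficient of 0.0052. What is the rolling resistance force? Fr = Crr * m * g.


Fr = 0.0052 * 105.5 * 9.81
= 0.5486 * 9.81
= 5.382 N

5.382 N


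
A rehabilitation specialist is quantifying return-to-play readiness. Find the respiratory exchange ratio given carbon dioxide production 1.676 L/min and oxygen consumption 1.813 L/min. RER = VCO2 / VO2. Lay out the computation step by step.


VCO2 = 1.676 L/min
VO2 = 1.813 L/min
RER = 1.676 / 1.813 = 0.9244

0.9244


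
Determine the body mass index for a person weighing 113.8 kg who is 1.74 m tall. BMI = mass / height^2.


BMI = mass / height^2
= 113.8 / 1.74^2
= 113.8 / 3.0276
= 37.59 kg/m^2

37.59 kg/m^2


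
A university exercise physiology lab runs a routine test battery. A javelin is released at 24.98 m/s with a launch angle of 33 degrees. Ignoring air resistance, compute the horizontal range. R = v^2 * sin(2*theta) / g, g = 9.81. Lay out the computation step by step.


Launch speed squared = 624.0004
sin(2 * 33 deg) = 0.913545
Range = 624.0004 * 0.913545 / 9.81
= 58.109 m

58.109 m


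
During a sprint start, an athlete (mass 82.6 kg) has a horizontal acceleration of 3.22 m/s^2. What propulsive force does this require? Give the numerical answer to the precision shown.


Propulsive force = mass * acceleration
= 82.6 kg * 3.22 m/s^2
= 265.97 N

265.97 N


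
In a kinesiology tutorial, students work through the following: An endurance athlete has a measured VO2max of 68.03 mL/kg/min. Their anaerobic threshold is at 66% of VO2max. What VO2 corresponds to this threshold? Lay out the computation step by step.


Anaerobic threshold VO2 = VO2max * 66%
= 68.03 * 0.66
= 44.9 mL/kg/min

44.9 mL/kg/min


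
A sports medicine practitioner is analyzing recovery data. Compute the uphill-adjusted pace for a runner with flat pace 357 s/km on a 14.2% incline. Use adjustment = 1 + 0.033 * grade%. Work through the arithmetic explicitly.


Adjustment factor = 1 + 0.033 * 14.2 = 1.4686
Grade-adjusted pace = 357 * 1.4686 = 524.29 s/km

524.29 s/km


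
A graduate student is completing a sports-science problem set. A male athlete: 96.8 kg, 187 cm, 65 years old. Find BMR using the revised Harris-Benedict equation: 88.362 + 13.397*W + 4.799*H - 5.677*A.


Intercept = 88.362
Weight contribution = 13.397 * 96.8 = 1296.8296
Height contribution = 4.799 * 187 = 897.413
Age contribution = 5.677 * 65 = 369.005
BMR = 88.362 + 1296.8296 + 897.413 - 369.005
= 1913.6 kcal/day

1913.6 kcal/day


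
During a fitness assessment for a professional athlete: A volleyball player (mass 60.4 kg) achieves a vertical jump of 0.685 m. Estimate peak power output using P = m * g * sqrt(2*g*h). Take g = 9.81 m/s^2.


2 * g * h = 2 * 9.81 * 0.685 = 13.4397
sqrt(13.4397) = 3.66602 m/s
P = 60.4 * 9.81 * 3.66602 = 2172.2 W

2172.2 W


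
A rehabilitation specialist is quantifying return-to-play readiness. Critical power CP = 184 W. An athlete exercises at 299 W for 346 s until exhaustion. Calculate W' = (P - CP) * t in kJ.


P - CP = 299 - 184 = 115 W
W' = 115 * 346 = 39790 J
= 39790 / 1000 = 39.79 kJ

39.79 kJ


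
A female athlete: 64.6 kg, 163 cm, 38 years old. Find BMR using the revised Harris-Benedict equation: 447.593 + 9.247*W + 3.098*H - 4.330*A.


Intercept = 447.593
Weight contribution = 9.247 * 64.6 = 597.3562
Height contribution = 3.098 * 163 = 504.974
Age contribution = 4.33 * 38 = 164.54
BMR = 447.593 + 597.3562 + 504.974 - 164.54
= 1385.38 kcal/day

1385.38 kcal/day


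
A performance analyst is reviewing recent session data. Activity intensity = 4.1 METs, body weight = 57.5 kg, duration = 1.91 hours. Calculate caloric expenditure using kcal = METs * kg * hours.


kcal = 4.1 * 57.5 * 1.91
= 235.75 * 1.91
= 450.28 kcal

450.28 kcal


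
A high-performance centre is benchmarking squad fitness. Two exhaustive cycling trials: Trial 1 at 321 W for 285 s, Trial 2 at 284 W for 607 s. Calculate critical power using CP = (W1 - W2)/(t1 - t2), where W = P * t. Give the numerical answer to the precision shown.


W1 = 321 * 285 = 91485 J
W2 = 284 * 607 = 172388 J
CP = (91485 - 172388) / (285 - 607)
= -80903 / -322
= 251.25 W

251.25 W


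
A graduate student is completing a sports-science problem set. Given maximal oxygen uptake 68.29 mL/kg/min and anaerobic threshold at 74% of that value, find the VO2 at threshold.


Percentage as decimal = 0.74
VO2 at AT = 68.29 * 0.74 = 50.53 mL/kg/min

50.53 mL/kg/min


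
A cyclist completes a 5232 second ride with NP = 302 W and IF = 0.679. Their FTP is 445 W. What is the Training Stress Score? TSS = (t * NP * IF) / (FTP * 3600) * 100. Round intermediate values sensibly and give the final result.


t * NP * IF = 5232 * 302 * 0.679 = 1072863.456
FTP * 3600 = 1602000
TSS = (1072863.456 / 1602000) * 100 = 66.97

66.97 TSS


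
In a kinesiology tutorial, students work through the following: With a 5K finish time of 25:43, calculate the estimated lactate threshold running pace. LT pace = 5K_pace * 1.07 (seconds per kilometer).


Race duration = 1543 s for 5 km
Average pace = 1543 / 5 = 308.6 s/km
LT pace = 308.6 * 1.07
= 330.2 s/km

330.2 s/km


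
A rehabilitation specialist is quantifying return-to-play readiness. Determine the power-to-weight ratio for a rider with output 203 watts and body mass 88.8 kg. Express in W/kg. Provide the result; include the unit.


P/W = 203 / 88.8 = 2.286 W/kg

2.286 W/kg


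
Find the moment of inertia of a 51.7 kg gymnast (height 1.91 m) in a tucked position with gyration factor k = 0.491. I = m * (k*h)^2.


Radius of gyration = 0.491 * 1.91 = 0.93781 m
I = 51.7 * 0.93781^2
= 51.7 * 0.879488
= 45.47 kg*m^2

45.47 kg*m^2


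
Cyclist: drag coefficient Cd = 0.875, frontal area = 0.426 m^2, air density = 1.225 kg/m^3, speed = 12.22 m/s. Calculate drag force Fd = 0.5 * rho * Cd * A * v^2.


v^2 = 12.22^2 = 149.3284
Fd = 0.5 * 1.225 * 0.875 * 0.426 * 149.3284
= 34.093 N

34.093 N


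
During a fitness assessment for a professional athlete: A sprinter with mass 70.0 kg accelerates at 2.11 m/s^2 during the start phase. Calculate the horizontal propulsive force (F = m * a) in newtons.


F = m * a
= 70.0 * 2.11
= 147.7 N

147.7 N


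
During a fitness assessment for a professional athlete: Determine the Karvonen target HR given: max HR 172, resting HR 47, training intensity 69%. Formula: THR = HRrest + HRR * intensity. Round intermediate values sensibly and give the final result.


HRR = HRmax - HRrest = 172 - 47 = 125
THR = 47 + 125 * 0.69
= 133.25 bpm

133.25 bpm


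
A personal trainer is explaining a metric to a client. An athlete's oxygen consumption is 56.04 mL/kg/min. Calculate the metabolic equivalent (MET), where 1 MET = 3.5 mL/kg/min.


MET = VO2 / 3.5
= 56.04 / 3.5
= 16.01 METs

16.01 METs


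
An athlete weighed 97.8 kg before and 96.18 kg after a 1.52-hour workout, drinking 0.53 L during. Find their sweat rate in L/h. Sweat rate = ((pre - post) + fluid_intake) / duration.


Body mass change = 1.62 kg
Total sweat loss = 1.62 + 0.53 = 2.15 L
Rate = 2.15 / 1.52 = 1.414 L/h

1.414 L/h


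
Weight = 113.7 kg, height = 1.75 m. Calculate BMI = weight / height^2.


height^2 = 1.75^2 = 3.0625
BMI = 113.7 / 3.0625 = 37.13 kg/m^2

37.13 kg/m^2


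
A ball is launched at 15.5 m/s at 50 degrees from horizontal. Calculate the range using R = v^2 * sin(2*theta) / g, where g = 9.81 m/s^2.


sin(2 * 50) = sin(100) = 0.984808
v^2 = 15.5^2 = 240.25
R = 240.25 * 0.984808 / 9.81
= 24.118 m

24.118 m


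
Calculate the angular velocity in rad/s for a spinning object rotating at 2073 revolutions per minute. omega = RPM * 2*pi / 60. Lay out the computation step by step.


omega = RPM * 2*pi / 60
= 2073 * 6.28318531 / 60
= 217.084 rad/s

217.084 rad/s


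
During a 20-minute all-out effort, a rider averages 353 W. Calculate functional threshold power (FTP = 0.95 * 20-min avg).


FTP = 0.95 * 353
= 335.35 W

335.35 W


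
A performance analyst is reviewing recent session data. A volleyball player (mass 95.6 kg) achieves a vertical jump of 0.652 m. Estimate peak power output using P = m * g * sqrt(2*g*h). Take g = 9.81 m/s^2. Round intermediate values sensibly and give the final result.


2 * g * h = 2 * 9.81 * 0.652 = 12.79224
sqrt(12.79224) = 3.576624 m/s
P = 95.6 * 9.81 * 3.576624 = 3354.29 W

3354.29 W


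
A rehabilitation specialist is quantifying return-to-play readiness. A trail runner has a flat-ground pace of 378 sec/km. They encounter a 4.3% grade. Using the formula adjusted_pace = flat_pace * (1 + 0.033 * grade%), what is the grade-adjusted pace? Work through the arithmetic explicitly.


Grade factor = 1 + 0.033 * 4.3 = 1.1419
Adjusted = 378 * 1.1419 = 431.64 sec/km

431.64 s/km


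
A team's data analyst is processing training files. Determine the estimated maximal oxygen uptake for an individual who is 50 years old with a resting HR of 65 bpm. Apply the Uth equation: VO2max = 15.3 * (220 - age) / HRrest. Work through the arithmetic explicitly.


HRmax = 220 - 50 = 170
VO2max = 15.3 * (170 / 65)
= 15.3 * 2.6154
= 40.02 mL/kg/min

40.02 mL/kg/min


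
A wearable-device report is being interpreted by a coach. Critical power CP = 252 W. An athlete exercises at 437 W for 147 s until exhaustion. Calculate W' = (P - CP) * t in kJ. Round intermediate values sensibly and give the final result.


P - CP = 437 - 252 = 185 W
W' = 185 * 147 = 27195 J
= 27195 / 1000 = 27.195 kJ

27.195 kJ


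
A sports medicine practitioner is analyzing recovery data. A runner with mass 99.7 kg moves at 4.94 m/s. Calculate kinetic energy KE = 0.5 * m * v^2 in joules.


v^2 = 4.94^2 = 24.4036
KE = 0.5 * 99.7 * 24.4036
= 1216.52 J

1216.52 J


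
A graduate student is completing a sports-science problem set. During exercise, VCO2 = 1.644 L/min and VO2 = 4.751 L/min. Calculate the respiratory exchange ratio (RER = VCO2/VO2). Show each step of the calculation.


RER = VCO2 / VO2
= 1.644 / 4.751
= 0.346

0.346


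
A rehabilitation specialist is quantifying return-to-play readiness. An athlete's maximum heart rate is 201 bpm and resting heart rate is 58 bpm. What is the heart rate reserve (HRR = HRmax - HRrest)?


HRR = HRmax - HRrest
= 201 - 58
= 143 bpm

143 bpm


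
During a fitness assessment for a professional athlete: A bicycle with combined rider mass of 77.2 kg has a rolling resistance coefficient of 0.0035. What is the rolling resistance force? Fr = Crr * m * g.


Fr = 0.0035 * 77.2 * 9.81
= 0.2702 * 9.81
= 2.651 N

2.651 N


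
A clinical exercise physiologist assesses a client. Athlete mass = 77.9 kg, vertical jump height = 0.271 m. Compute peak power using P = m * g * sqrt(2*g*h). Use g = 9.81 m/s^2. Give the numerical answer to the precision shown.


sqrt(2 * 9.81 * 0.271) = sqrt(5.31702) = 2.305866 m/s
P = 77.9 * 9.81 * 2.305866
= 1762.14 W

1762.14 W


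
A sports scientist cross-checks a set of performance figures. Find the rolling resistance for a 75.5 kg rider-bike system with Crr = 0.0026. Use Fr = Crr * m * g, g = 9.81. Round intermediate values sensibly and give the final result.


m * g = 75.5 * 9.81 = 740.655 N
Fr = 0.0026 * 740.655 = 1.926 N

1.926 N


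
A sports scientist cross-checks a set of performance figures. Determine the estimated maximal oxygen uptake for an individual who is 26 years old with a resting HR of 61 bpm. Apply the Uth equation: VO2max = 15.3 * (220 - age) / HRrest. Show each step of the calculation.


HRmax = 220 - 26 = 194
VO2max = 15.3 * (194 / 61)
= 15.3 * 3.1803
= 48.66 mL/kg/min

48.66 mL/kg/min


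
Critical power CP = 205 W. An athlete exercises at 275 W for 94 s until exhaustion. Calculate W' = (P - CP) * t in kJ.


P - CP = 275 - 205 = 70 W
W' = 70 * 94 = 6580 J
= 6580 / 1000 = 6.58 kJ

6.58 kJ


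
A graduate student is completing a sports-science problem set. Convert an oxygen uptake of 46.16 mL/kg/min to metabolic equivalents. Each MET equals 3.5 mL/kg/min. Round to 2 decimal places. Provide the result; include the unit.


One MET = 3.5 mL/kg/min
Number of METs = 46.16 / 3.5
= 13.19 METs

13.19 METs


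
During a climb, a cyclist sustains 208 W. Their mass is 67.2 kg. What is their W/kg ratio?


Power-to-weight = 208 W / 67.2 kg
= 3.095 W/kg

3.095 W/kg


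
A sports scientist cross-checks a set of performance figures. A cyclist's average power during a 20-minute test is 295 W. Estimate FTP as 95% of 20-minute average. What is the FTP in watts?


FTP = 20-min power * 0.95
= 295 * 0.95
= 280.25 W

280.25 W


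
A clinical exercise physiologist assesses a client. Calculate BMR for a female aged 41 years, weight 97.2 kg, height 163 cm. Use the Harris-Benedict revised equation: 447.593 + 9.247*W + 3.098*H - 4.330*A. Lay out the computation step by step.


Substituting values:
W term = 9.247 * 97.2 = 898.8084
H term = 3.098 * 163 = 504.974
A term = 4.330 * 41 = 177.53
BMR = 1673.85 kcal/day

1673.85 kcal/day


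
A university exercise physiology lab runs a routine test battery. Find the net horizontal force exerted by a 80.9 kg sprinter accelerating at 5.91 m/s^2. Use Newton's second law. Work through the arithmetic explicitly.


Newton's second law: F = m * a
F = 80.9 * 5.91 = 478.12 N

478.12 N


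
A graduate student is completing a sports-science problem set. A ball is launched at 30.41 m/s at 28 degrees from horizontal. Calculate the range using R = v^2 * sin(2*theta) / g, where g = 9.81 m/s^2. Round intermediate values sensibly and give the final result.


sin(2 * 28) = sin(56) = 0.829038
v^2 = 30.41^2 = 924.7681
R = 924.7681 * 0.829038 / 9.81
= 78.152 m

78.152 m


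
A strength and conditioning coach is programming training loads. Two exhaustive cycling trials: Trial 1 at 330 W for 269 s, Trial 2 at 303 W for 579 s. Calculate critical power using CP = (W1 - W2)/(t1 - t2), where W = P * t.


W1 = 330 * 269 = 88770 J
W2 = 303 * 579 = 175437 J
CP = (88770 - 175437) / (269 - 579)
= -86667 / -310
= 279.57 W

279.57 W


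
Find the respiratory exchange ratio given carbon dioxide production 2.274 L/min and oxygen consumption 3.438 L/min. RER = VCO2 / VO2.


VCO2 = 2.274 L/min
VO2 = 3.438 L/min
RER = 2.274 / 3.438 = 0.6614

0.6614


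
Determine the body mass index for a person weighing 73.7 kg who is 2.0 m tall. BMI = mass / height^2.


BMI = mass / height^2
= 73.7 / 2.0^2
= 73.7 / 4.0
= 18.43 kg/m^2

18.43 kg/m^2


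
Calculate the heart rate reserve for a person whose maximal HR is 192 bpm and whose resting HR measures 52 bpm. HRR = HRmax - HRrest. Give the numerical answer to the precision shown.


HRmax = 192 bpm
HRrest = 52 bpm
HRR = 192 - 52 = 140 bpm

140 bpm


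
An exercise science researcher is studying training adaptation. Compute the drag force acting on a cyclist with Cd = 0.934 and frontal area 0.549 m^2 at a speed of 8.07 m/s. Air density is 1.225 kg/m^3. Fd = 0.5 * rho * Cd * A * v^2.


Step 1: v^2 = 65.1249
Step 2: Fd = 0.5 * 1.225 * 0.934 * 0.549 * 65.1249
= 20.454 N

20.454 N


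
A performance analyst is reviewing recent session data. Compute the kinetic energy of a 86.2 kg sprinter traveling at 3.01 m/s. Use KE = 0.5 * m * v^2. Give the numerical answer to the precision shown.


Velocity squared = 9.0601
KE = 0.5 * 86.2 * 9.0601 = 390.49 J

390.49 J


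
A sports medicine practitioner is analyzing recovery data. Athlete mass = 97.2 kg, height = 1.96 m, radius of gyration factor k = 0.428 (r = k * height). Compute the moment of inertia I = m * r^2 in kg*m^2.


r = k * height = 0.428 * 1.96 = 0.83888 m
r^2 = 0.83888^2 = 0.70372
I = 97.2 * 0.70372 = 68.402 kg*m^2

68.402 kg*m^2


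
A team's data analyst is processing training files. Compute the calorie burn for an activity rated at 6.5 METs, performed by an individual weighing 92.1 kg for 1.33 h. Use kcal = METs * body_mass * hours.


Product of METs and mass = 6.5 * 92.1 = 598.65
Total kcal = 598.65 * 1.33 = 796.2 kcal

796.2 kcal


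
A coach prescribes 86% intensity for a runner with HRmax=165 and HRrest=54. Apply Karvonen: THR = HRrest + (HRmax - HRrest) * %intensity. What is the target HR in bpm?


Heart rate reserve = 165 - 54 = 111
Intensity fraction = 86 / 100 = 0.86
THR = 54 + 111 * 0.86 = 149.46 bpm

149.46 bpm


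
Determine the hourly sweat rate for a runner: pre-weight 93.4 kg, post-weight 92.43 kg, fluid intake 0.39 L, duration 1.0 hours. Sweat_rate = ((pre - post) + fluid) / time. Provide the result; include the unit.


Mass lost = 93.4 - 92.43 = 0.97 kg
Add fluid consumed: 0.97 + 0.39 = 1.36 L total sweat
Sweat rate = 1.36 / 1.0 = 1.36 L/h

1.36 L/h


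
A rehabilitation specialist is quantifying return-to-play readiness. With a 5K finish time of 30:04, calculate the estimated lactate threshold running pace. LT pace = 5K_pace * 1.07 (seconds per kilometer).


Race duration = 1804 s for 5 km
Average pace = 1804 / 5 = 360.8 s/km
LT pace = 360.8 * 1.07
= 386.06 s/km

386.06 s/km


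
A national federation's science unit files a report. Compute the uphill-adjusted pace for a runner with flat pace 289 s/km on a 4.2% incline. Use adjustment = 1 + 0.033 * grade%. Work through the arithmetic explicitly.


Adjustment factor = 1 + 0.033 * 4.2 = 1.1386
Grade-adjusted pace = 289 * 1.1386 = 329.06 s/km

329.06 s/km


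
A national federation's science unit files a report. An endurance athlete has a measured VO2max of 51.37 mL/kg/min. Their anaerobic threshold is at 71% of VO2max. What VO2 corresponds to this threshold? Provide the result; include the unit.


Anaerobic threshold VO2 = VO2max * 71%
= 51.37 * 0.71
= 36.47 mL/kg/min

36.47 mL/kg/min


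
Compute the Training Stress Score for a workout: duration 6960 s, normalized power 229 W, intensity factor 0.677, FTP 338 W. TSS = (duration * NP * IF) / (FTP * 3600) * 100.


Product = 6960 * 229 * 0.677 = 1079029.68
Base = 338 * 3600 = 1216800
TSS = 1079029.68 / 1216800 * 100 = 88.68

88.68 TSS


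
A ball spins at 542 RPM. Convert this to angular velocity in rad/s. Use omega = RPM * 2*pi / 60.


omega = 542 * 2 * pi / 60
= 542 * 6.28318531 / 60
= 3405.486 / 60
= 56.758 rad/s

56.758 rad/s


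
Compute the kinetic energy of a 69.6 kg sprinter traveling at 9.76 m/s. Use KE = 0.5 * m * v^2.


Velocity squared = 95.2576
KE = 0.5 * 69.6 * 95.2576 = 3314.96 J

3314.96 J


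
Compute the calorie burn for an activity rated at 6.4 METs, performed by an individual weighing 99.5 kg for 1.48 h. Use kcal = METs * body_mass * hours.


Product of METs and mass = 6.4 * 99.5 = 636.8
Total kcal = 636.8 * 1.48 = 942.46 kcal

942.46 kcal


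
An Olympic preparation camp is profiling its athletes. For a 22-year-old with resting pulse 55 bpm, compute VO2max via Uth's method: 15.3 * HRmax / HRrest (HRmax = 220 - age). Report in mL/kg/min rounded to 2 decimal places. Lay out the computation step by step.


Step 1: HRmax = 220 - 22 = 198 bpm
Step 2: Ratio = 198 / 55 = 3.6
Step 3: VO2max = 15.3 * 3.6 = 55.08 mL/kg/min

55.08 mL/kg/min


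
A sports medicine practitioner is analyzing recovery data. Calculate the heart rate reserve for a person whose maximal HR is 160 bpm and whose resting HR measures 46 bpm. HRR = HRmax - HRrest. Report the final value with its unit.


HRmax = 160 bpm
HRrest = 46 bpm
HRR = 160 - 46 = 114 bpm

114 bpm


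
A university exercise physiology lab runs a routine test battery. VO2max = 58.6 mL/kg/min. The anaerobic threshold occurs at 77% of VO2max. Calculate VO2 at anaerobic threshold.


AT fraction = 77 / 100 = 0.77
AT VO2 = 58.6 * 0.77
= 45.12 mL/kg/min

45.12 mL/kg/min


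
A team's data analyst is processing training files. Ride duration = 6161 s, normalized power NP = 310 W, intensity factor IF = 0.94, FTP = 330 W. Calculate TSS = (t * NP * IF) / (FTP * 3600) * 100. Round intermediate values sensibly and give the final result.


Numerator = 6161 * 310 * 0.94 = 1795315.4
Denominator = 330 * 3600 = 1188000
TSS = 1795315.4 / 1188000 * 100
= 151.12

151.12 TSS


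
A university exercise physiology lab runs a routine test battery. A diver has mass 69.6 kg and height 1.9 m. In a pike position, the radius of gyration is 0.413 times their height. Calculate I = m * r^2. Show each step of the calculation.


r = 0.413 * 1.9 = 0.7847 m
I = m * r^2 = 69.6 * 0.615754 = 42.856 kg*m^2

42.856 kg*m^2


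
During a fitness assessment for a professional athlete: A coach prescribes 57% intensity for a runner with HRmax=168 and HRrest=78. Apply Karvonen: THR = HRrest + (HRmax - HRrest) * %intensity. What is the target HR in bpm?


Heart rate reserve = 168 - 78 = 90
Intensity fraction = 57 / 100 = 0.57
THR = 78 + 90 * 0.57 = 129.3 bpm

129.3 bpm


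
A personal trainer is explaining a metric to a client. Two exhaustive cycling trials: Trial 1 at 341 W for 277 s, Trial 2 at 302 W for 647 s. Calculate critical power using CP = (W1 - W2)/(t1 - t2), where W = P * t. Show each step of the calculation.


W1 = 341 * 277 = 94457 J
W2 = 302 * 647 = 195394 J
CP = (94457 - 195394) / (277 - 647)
= -100937 / -370
= 272.8 W

272.8 W


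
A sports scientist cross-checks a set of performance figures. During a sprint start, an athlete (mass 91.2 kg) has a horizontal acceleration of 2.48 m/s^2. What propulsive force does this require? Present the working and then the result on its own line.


Propulsive force = mass * acceleration
= 91.2 kg * 2.48 m/s^2
= 226.18 N

226.18 N


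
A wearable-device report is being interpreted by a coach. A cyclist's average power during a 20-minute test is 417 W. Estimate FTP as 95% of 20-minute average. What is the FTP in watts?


FTP = 20-min power * 0.95
= 417 * 0.95
= 396.15 W

396.15 W


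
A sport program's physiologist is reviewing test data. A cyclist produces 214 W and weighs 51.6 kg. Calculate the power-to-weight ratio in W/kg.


P/W = power / mass
= 214 / 51.6
= 4.147 W/kg

4.147 W/kg


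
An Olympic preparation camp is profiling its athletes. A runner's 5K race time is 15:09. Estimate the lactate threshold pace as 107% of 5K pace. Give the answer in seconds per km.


Total race time = 15*60 + 9 = 909 seconds
5K pace = 909 / 5 = 181.8 sec/km
LT pace = 181.8 * 1.07 = 194.53 sec/km

194.53 s/km


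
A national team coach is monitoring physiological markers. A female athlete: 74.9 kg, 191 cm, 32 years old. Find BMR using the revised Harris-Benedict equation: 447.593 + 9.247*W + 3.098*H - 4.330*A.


Intercept = 447.593
Weight contribution = 9.247 * 74.9 = 692.6003
Height contribution = 3.098 * 191 = 591.718
Age contribution = 4.33 * 32 = 138.56
BMR = 447.593 + 692.6003 + 591.718 - 138.56
= 1593.35 kcal/day

1593.35 kcal/day


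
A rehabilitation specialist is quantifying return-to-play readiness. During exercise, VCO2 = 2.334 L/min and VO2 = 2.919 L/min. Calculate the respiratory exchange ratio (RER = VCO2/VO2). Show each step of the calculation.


RER = VCO2 / VO2
= 2.334 / 2.919
= 0.7996

0.7996


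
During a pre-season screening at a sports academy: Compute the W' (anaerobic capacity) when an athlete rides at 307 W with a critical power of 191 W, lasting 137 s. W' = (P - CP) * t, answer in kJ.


Above-CP power = 116 W
Duration = 137 s
W' = 116 * 137 = 15892 J
Convert: 15892 / 1000 = 15.892 kJ

15.892 kJ


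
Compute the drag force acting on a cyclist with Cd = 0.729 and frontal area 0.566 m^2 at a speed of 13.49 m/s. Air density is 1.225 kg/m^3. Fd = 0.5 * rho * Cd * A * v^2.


Step 1: v^2 = 181.9801
Step 2: Fd = 0.5 * 1.225 * 0.729 * 0.566 * 181.9801
= 45.991 N

45.991 N


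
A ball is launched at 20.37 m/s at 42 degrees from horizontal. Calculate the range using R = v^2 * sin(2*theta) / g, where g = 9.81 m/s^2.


sin(2 * 42) = sin(84) = 0.994522
v^2 = 20.37^2 = 414.9369
R = 414.9369 * 0.994522 / 9.81
= 42.066 m

42.066 m


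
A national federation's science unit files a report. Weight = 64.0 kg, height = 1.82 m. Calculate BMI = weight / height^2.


height^2 = 1.82^2 = 3.3124
BMI = 64.0 / 3.3124 = 19.32 kg/m^2

19.32 kg/m^2


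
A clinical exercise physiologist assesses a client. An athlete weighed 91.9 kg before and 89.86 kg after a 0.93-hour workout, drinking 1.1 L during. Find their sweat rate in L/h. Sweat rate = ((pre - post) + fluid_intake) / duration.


Body mass change = 2.04 kg
Total sweat loss = 2.04 + 1.1 = 3.14 L
Rate = 3.14 / 0.93 = 3.376 L/h

3.376 L/h


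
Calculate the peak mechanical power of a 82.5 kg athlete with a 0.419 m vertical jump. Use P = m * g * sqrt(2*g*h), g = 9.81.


First, sqrt(2gh) = sqrt(2 * 9.81 * 0.419)
= sqrt(8.22078) = 2.86719 m/s
Power = 82.5 * 9.81 * 2.86719 = 2320.49 W

2320.49 W


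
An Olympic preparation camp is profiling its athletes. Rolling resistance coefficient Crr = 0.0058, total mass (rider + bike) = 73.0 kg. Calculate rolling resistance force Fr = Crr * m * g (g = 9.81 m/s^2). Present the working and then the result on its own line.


Fr = Crr * m * g
= 0.0058 * 73.0 * 9.81
= 4.154 N

4.154 N


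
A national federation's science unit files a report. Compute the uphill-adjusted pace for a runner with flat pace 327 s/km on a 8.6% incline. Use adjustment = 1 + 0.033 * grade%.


Adjustment factor = 1 + 0.033 * 8.6 = 1.2838
Grade-adjusted pace = 327 * 1.2838 = 419.8 s/km

419.8 s/km


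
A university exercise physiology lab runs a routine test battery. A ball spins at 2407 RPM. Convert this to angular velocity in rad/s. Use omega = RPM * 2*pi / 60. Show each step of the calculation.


omega = 2407 * 2 * pi / 60
= 2407 * 6.28318531 / 60
= 15123.627 / 60
= 252.06 rad/s

252.06 rad/s


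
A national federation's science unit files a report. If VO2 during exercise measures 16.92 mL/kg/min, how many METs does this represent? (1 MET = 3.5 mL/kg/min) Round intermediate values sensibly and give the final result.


METs = VO2 / 3.5 = 16.92 / 3.5 = 4.83

4.83 METs


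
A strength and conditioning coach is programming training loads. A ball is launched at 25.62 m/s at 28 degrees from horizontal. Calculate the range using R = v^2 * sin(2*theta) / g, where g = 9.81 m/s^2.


sin(2 * 28) = sin(56) = 0.829038
v^2 = 25.62^2 = 656.3844
R = 656.3844 * 0.829038 / 9.81
= 55.471 m

55.471 m


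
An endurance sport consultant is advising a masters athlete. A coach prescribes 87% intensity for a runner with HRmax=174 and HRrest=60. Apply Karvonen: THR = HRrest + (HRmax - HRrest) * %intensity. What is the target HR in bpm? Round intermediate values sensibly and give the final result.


Heart rate reserve = 174 - 60 = 114
Intensity fraction = 87 / 100 = 0.87
THR = 60 + 114 * 0.87 = 159.18 bpm

159.18 bpm


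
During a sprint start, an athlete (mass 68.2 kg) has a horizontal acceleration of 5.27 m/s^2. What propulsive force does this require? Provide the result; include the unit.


Propulsive force = mass * acceleration
= 68.2 kg * 5.27 m/s^2
= 359.41 N

359.41 N


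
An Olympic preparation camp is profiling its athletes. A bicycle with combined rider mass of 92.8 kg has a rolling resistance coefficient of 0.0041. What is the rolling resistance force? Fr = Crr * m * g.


Fr = 0.0041 * 92.8 * 9.81
= 0.38048 * 9.81
= 3.733 N

3.733 N


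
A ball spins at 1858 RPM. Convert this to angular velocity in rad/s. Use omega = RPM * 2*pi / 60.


omega = 1858 * 2 * pi / 60
= 1858 * 6.28318531 / 60
= 11674.158 / 60
= 194.569 rad/s

194.569 rad/s


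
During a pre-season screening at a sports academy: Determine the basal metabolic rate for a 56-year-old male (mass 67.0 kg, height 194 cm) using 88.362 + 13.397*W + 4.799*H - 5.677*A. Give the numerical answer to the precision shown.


BMR = 88.362 + 13.397*67.0 + 4.799*194 - 5.677*56
= 1599.06 kcal/day

1599.06 kcal/day


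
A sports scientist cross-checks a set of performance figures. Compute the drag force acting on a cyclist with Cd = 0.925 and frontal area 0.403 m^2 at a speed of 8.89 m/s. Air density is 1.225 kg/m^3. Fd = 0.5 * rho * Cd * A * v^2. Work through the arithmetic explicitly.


Step 1: v^2 = 79.0321
Step 2: Fd = 0.5 * 1.225 * 0.925 * 0.403 * 79.0321
= 18.045 N

18.045 N


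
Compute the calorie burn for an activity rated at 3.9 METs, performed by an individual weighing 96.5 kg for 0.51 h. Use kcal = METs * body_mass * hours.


Product of METs and mass = 3.9 * 96.5 = 376.35
Total kcal = 376.35 * 0.51 = 191.94 kcal

191.94 kcal


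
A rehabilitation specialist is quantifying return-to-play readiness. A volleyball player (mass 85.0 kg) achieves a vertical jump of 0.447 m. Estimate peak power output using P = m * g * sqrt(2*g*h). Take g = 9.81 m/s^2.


2 * g * h = 2 * 9.81 * 0.447 = 8.77014
sqrt(8.77014) = 2.961442 m/s
P = 85.0 * 9.81 * 2.961442 = 2469.4 W

2469.4 W


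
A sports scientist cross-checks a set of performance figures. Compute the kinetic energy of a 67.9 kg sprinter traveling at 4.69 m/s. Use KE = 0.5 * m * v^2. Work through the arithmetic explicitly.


Velocity squared = 21.9961
KE = 0.5 * 67.9 * 21.9961 = 746.77 J

746.77 J


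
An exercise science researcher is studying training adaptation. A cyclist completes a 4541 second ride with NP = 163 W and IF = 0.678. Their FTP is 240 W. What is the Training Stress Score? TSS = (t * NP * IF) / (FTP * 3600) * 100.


t * NP * IF = 4541 * 163 * 0.678 = 501844.074
FTP * 3600 = 864000
TSS = (501844.074 / 864000) * 100 = 58.08

58.08 TSS


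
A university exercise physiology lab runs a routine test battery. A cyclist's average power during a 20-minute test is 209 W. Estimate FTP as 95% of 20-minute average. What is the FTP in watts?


FTP = 20-min power * 0.95
= 209 * 0.95
= 198.55 W

198.55 W


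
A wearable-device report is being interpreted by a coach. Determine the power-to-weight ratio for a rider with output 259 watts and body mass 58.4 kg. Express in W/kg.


P/W = 259 / 58.4 = 4.435 W/kg

4.435 W/kg


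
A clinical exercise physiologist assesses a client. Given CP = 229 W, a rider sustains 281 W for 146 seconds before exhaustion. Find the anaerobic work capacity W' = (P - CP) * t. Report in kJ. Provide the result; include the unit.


Excess power = 281 - 229 = 52 W
Work above CP = 52 * 146 = 7592 J
W' = 7.592 kJ

7.592 kJ
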